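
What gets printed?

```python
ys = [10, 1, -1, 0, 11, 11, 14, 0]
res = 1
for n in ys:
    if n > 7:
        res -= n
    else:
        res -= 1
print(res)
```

n=10: >7, res = 1-10 = -9
n=1: not >7, res = (-9)-1 = -10
n=-1: not >7, res = (-10)-1 = -11
n=0: not >7, res = (-11)-1 = -12
n=11: >7, res = (-12)-11 = -23
n=11: >7, res = (-23)-11 = -34
n=14: >7, res = (-34)-14 = -48
n=0: not >7, res = (-48)-1 = -49

-49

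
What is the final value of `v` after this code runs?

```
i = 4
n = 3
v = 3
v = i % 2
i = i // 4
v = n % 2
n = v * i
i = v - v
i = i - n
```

v = 4%2 = 0
i = 4//4 = 1
v = 3%2 = 1
n = 1*1 = 1
i = 1-1 = 0
i = 0-1 = -1

1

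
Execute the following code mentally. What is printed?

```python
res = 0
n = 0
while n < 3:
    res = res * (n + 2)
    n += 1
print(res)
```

0

n=0: res = 0*2 = 0
n=1: res = 0*3 = 0
n=2: res = 0*4 = 0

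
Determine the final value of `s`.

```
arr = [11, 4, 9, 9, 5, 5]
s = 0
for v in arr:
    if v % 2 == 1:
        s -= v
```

-39

v=11: odd, s = 0-11 = -11
v=4: not odd
v=9: odd, s = (-11)-9 = -20
v=9: odd, s = (-20)-9 = -29
v=5: odd, s = (-29)-5 = -34
v=5: odd, s = (-34)-5 = -39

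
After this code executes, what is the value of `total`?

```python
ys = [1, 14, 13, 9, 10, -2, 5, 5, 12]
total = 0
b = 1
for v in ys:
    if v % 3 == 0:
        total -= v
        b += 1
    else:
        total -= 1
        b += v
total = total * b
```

-1372

v=1: not %3==0, total = 0-1 = -1; b=2
v=14: not %3==0, total = (-1)-1 = -2; b=16
v=13: not %3==0, total = (-2)-1 = -3; b=29
v=9: %3==0, total = (-3)-9 = -12; b=30
v=10: not %3==0, total = (-12)-1 = -13; b=40
v=-2: not %3==0, total = (-13)-1 = -14; b=38
v=5: not %3==0, total = (-14)-1 = -15; b=43
v=5: not %3==0, total = (-15)-1 = -16; b=48
v=12: %3==0, total = (-16)-12 = -28; b=49
total*b = (-28)*49 = -1372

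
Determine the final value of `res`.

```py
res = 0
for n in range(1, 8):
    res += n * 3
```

n=1: res = 0+1*3 = 3
n=2: res = 3+2*3 = 9
n=3: res = 9+3*3 = 18
n=4: res = 18+4*3 = 30
n=5: res = 30+5*3 = 45
n=6: res = 45+6*3 = 63
n=7: res = 63+7*3 = 84

84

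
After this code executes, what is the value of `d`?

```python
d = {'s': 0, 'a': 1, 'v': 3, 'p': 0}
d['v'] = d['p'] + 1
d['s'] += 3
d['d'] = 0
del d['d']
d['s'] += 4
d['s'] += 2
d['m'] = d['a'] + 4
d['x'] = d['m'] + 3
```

{'s': 9, 'a': 1, 'v': 1, 'p': 0, 'm': 5, 'x': 8}

d['v'] = d['p']+1 = 1 → {'s': 0, 'a': 1, 'v': 1, 'p': 0}
d['s'] = 0+3 = 3 → {'s': 3, 'a': 1, 'v': 1, 'p': 0}
d['d'] = 0 → {'s': 3, 'a': 1, 'v': 1, 'p': 0, 'd': 0}
del 'd' → {'s': 3, 'a': 1, 'v': 1, 'p': 0}
d['s'] = 3+4 = 7 → {'s': 7, 'a': 1, 'v': 1, 'p': 0}
d['s'] = 7+2 = 9 → {'s': 9, 'a': 1, 'v': 1, 'p': 0}
d['m'] = d['a']+4 = 5 → {'s': 9, 'a': 1, 'v': 1, 'p': 0, 'm': 5}
d['x'] = d['m']+3 = 8 → {'s': 9, 'a': 1, 'v': 1, 'p': 0, 'm': 5, 'x': 8}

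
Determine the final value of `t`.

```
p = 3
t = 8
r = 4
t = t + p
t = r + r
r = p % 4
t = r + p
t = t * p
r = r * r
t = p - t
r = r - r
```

t = 8+3 = 11
t = 4+4 = 8
r = 3%4 = 3
t = 3+3 = 6
t = 6*3 = 18
r = 3*3 = 9
t = 3-18 = -15
r = 9-9 = 0

-15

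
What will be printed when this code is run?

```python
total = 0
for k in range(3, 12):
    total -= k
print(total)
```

k=3: total = 0-3 = -3
k=4: total = (-3)-4 = -7
k=5: total = (-7)-5 = -12
k=6: total = (-12)-6 = -18
k=7: total = (-18)-7 = -25
k=8: total = (-25)-8 = -33
k=9: total = (-33)-9 = -42
k=10: total = (-42)-10 = -52
k=11: total = (-52)-11 = -63

-63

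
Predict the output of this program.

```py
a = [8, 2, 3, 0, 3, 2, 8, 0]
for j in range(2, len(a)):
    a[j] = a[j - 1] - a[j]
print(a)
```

j=2: a[2] = 2-3 = -1 → [8, 2, -1, 0, 3, 2, 8, 0]
j=3: a[3] = (-1)-0 = -1 → [8, 2, -1, -1, 3, 2, 8, 0]
j=4: a[4] = (-1)-3 = -4 → [8, 2, -1, -1, -4, 2, 8, 0]
j=5: a[5] = (-4)-2 = -6 → [8, 2, -1, -1, -4, -6, 8, 0]
j=6: a[6] = (-6)-8 = -14 → [8, 2, -1, -1, -4, -6, -14, 0]
j=7: a[7] = (-14)-0 = -14 → [8, 2, -1, -1, -4, -6, -14, -14]

[8, 2, -1, -1, -4, -6, -14, -14]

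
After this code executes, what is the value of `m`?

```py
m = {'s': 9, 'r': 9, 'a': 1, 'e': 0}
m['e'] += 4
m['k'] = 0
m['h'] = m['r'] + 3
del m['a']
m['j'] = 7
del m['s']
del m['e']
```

m['e'] = 0+4 = 4 → {'s': 9, 'r': 9, 'a': 1, 'e': 4}
m['k'] = 0 → {'s': 9, 'r': 9, 'a': 1, 'e': 4, 'k': 0}
m['h'] = m['r']+3 = 12 → {'s': 9, 'r': 9, 'a': 1, 'e': 4, 'k': 0, 'h': 12}
del 'a' → {'s': 9, 'r': 9, 'e': 4, 'k': 0, 'h': 12}
m['j'] = 7 → {'s': 9, 'r': 9, 'e': 4, 'k': 0, 'h': 12, 'j': 7}
del 's' → {'r': 9, 'e': 4, 'k': 0, 'h': 12, 'j': 7}
del 'e' → {'r': 9, 'k': 0, 'h': 12, 'j': 7}

{'r': 9, 'k': 0, 'h': 12, 'j': 7}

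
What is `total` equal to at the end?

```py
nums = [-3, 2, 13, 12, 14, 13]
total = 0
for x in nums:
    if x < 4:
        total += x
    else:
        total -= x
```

-53

x=-3: <4, total = 0+(-3) = -3
x=2: <4, total = (-3)+2 = -1
x=13: not <4, total = (-1)-13 = -14
x=12: not <4, total = (-14)-12 = -26
x=14: not <4, total = (-26)-14 = -40
x=13: not <4, total = (-40)-13 = -53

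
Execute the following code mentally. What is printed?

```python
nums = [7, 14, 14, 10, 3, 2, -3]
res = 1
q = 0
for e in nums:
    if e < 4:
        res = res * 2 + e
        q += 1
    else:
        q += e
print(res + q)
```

e=7: not <4; q=7
e=14: not <4; q=21
e=14: not <4; q=35
e=10: not <4; q=45
e=3: <4, res = 1*2+3 = 5; q=46
e=2: <4, res = 5*2+2 = 12; q=47
e=-3: <4, res = 12*2+(-3) = 21; q=48
res+q = 21+48 = 69

69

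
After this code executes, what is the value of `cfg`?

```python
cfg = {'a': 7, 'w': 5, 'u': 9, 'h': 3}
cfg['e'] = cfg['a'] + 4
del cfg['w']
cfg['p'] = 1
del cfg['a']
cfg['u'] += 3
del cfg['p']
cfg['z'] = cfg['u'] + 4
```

cfg['e'] = cfg['a']+4 = 11 → {'a': 7, 'w': 5, 'u': 9, 'h': 3, 'e': 11}
del 'w' → {'a': 7, 'u': 9, 'h': 3, 'e': 11}
cfg['p'] = 1 → {'a': 7, 'u': 9, 'h': 3, 'e': 11, 'p': 1}
del 'a' → {'u': 9, 'h': 3, 'e': 11, 'p': 1}
cfg['u'] = 9+3 = 12 → {'u': 12, 'h': 3, 'e': 11, 'p': 1}
del 'p' → {'u': 12, 'h': 3, 'e': 11}
cfg['z'] = cfg['u']+4 = 16 → {'u': 12, 'h': 3, 'e': 11, 'z': 16}

{'u': 12, 'h': 3, 'e': 11, 'z': 16}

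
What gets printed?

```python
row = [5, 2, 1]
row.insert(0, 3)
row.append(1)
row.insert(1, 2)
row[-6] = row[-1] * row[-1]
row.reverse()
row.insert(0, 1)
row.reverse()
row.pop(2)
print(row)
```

insert 3 at 0 → [3, 5, 2, 1]
append 1 → [3, 5, 2, 1, 1]
insert 2 at 1 → [3, 2, 5, 2, 1, 1]
row[-6] = row[-1]*row[-1] = 1*1 = 1 → [1, 2, 5, 2, 1, 1]
reverse → [1, 1, 2, 5, 2, 1]
insert 1 at 0 → [1, 1, 1, 2, 5, 2, 1]
reverse → [1, 2, 5, 2, 1, 1, 1]
pop(2) removes 5 → [1, 2, 2, 1, 1, 1]

[1, 2, 2, 1, 1, 1]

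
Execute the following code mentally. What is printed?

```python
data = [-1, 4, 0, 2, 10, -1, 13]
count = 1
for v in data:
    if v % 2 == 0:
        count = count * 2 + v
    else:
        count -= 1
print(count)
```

v=-1: not even, count = 1-1 = 0
v=4: even, count = 0*2+4 = 4
v=0: even, count = 4*2+0 = 8
v=2: even, count = 8*2+2 = 18
v=10: even, count = 18*2+10 = 46
v=-1: not even, count = 46-1 = 45
v=13: not even, count = 45-1 = 44

44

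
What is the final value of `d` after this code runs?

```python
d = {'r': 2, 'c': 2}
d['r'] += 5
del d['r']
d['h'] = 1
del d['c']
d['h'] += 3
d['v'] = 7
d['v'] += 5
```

{'h': 4, 'v': 12}

d['r'] = 2+5 = 7 → {'r': 7, 'c': 2}
del 'r' → {'c': 2}
d['h'] = 1 → {'c': 2, 'h': 1}
del 'c' → {'h': 1}
d['h'] = 1+3 = 4 → {'h': 4}
d['v'] = 7 → {'h': 4, 'v': 7}
d['v'] = 7+5 = 12 → {'h': 4, 'v': 12}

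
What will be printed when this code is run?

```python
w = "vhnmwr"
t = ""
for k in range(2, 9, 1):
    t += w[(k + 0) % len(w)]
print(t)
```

nmwrvhn

k=2: add w[2]='n' → 'n'
k=3: add w[3]='m' → 'nm'
k=4: add w[4]='w' → 'nmw'
k=5: add w[5]='r' → 'nmwr'
k=6: add w[0]='v' → 'nmwrv'
k=7: add w[1]='h' → 'nmwrvh'
k=8: add w[2]='n' → 'nmwrvhn'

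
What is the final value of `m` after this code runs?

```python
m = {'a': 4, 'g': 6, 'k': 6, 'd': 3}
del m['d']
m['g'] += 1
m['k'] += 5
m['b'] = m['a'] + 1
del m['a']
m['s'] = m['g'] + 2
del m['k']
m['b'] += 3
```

{'g': 7, 'b': 8, 's': 9}

del 'd' → {'a': 4, 'g': 6, 'k': 6}
m['g'] = 6+1 = 7 → {'a': 4, 'g': 7, 'k': 6}
m['k'] = 6+5 = 11 → {'a': 4, 'g': 7, 'k': 11}
m['b'] = m['a']+1 = 5 → {'a': 4, 'g': 7, 'k': 11, 'b': 5}
del 'a' → {'g': 7, 'k': 11, 'b': 5}
m['s'] = m['g']+2 = 9 → {'g': 7, 'k': 11, 'b': 5, 's': 9}
del 'k' → {'g': 7, 'b': 5, 's': 9}
m['b'] = 5+3 = 8 → {'g': 7, 'b': 8, 's': 9}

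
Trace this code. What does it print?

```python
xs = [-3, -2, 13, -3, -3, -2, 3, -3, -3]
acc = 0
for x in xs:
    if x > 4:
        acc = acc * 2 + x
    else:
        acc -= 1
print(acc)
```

x=-3: not >4, acc = 0-1 = -1
x=-2: not >4, acc = (-1)-1 = -2
x=13: >4, acc = (-2)*2+13 = 9
x=-3: not >4, acc = 9-1 = 8
x=-3: not >4, acc = 8-1 = 7
x=-2: not >4, acc = 7-1 = 6
x=3: not >4, acc = 6-1 = 5
x=-3: not >4, acc = 5-1 = 4
x=-3: not >4, acc = 4-1 = 3

3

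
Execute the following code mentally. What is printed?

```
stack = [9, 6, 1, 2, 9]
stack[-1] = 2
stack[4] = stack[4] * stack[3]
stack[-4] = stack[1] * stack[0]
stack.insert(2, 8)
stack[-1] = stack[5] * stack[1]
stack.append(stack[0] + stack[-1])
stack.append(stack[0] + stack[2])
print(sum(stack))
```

stack[-1] = 2 → [9, 6, 1, 2, 2]
stack[4] = stack[4]*stack[3] = 2*2 = 4 → [9, 6, 1, 2, 4]
stack[-4] = stack[1]*stack[0] = 6*9 = 54 → [9, 54, 1, 2, 4]
insert 8 at 2 → [9, 54, 8, 1, 2, 4]
stack[-1] = stack[5]*stack[1] = 4*54 = 216 → [9, 54, 8, 1, 2, 216]
append stack[0]+stack[-1] = 9+216 = 225 → [9, 54, 8, 1, 2, 216, 225]
append stack[0]+stack[2] = 9+8 = 17 → [9, 54, 8, 1, 2, 216, 225, 17]
sum = 532

532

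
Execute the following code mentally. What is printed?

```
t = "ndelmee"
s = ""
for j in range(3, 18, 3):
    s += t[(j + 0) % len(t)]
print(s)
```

j=3: add t[3]='l' → 'l'
j=6: add t[6]='e' → 'le'
j=9: add t[2]='e' → 'lee'
j=12: add t[5]='e' → 'leee'
j=15: add t[1]='d' → 'leeed'

leeed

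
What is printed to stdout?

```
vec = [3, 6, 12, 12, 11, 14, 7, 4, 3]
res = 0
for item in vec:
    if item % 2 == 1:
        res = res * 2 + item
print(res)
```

item=3: odd, res = 0*2+3 = 3
item=6: not odd
item=12: not odd
item=12: not odd
item=11: odd, res = 3*2+11 = 17
item=14: not odd
item=7: odd, res = 17*2+7 = 41
item=4: not odd
item=3: odd, res = 41*2+3 = 85

85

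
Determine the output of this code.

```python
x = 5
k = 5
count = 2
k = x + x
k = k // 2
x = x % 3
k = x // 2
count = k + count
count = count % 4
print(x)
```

k = 5+5 = 10
k = 10//2 = 5
x = 5%3 = 2
k = 2//2 = 1
count = 1+2 = 3
count = 3%4 = 3

2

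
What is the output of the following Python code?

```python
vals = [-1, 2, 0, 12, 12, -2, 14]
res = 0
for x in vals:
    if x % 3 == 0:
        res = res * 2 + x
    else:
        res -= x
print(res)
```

16

x=-1: not %3==0, res = 0-(-1) = 1
x=2: not %3==0, res = 1-2 = -1
x=0: %3==0, res = (-1)*2+0 = -2
x=12: %3==0, res = (-2)*2+12 = 8
x=12: %3==0, res = 8*2+12 = 28
x=-2: not %3==0, res = 28-(-2) = 30
x=14: not %3==0, res = 30-14 = 16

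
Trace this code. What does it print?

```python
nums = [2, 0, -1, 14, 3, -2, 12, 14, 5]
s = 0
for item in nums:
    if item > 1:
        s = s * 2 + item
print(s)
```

item=2: >1, s = 0*2+2 = 2
item=0: not >1
item=-1: not >1
item=14: >1, s = 2*2+14 = 18
item=3: >1, s = 18*2+3 = 39
item=-2: not >1
item=12: >1, s = 39*2+12 = 90
item=14: >1, s = 90*2+14 = 194
item=5: >1, s = 194*2+5 = 393

393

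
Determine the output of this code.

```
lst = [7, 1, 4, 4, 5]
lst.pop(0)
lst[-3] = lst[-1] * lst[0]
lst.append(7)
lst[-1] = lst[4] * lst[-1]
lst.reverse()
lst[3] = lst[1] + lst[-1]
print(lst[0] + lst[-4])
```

54

pop(0) removes 7 → [1, 4, 4, 5]
lst[-3] = lst[-1]*lst[0] = 5*1 = 5 → [1, 5, 4, 5]
append 7 → [1, 5, 4, 5, 7]
lst[-1] = lst[4]*lst[-1] = 7*7 = 49 → [1, 5, 4, 5, 49]
reverse → [49, 5, 4, 5, 1]
lst[3] = lst[1]+lst[-1] = 5+1 = 6 → [49, 5, 4, 6, 1]
lst[0]+lst[-4] = 49+5 = 54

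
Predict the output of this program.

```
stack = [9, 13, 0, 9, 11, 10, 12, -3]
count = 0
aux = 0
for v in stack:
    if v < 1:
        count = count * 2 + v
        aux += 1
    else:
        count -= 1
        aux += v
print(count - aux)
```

v=9: not <1, count = 0-1 = -1; aux=9
v=13: not <1, count = (-1)-1 = -2; aux=22
v=0: <1, count = (-2)*2+0 = -4; aux=23
v=9: not <1, count = (-4)-1 = -5; aux=32
v=11: not <1, count = (-5)-1 = -6; aux=43
v=10: not <1, count = (-6)-1 = -7; aux=53
v=12: not <1, count = (-7)-1 = -8; aux=65
v=-3: <1, count = (-8)*2+(-3) = -19; aux=66
count-aux = (-19)-66 = -85

-85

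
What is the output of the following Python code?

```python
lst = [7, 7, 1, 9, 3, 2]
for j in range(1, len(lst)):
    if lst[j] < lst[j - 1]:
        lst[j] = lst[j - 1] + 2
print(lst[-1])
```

j=1: 7>=7, unchanged → [7, 7, 1, 9, 3, 2]
j=2: 1<7, lst[2] = 7+2 = 9 → [7, 7, 9, 9, 3, 2]
j=3: 9>=9, unchanged → [7, 7, 9, 9, 3, 2]
j=4: 3<9, lst[4] = 9+2 = 11 → [7, 7, 9, 9, 11, 2]
j=5: 2<11, lst[5] = 11+2 = 13 → [7, 7, 9, 9, 11, 13]

13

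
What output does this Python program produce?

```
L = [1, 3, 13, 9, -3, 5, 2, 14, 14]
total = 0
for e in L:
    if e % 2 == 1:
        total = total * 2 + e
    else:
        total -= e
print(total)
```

e=1: odd, total = 0*2+1 = 1
e=3: odd, total = 1*2+3 = 5
e=13: odd, total = 5*2+13 = 23
e=9: odd, total = 23*2+9 = 55
e=-3: odd, total = 55*2+(-3) = 107
e=5: odd, total = 107*2+5 = 219
e=2: not odd, total = 219-2 = 217
e=14: not odd, total = 217-14 = 203
e=14: not odd, total = 203-14 = 189

189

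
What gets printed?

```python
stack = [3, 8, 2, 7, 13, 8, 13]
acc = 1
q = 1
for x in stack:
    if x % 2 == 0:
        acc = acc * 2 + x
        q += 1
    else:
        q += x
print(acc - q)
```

x=3: not even; q=4
x=8: even, acc = 1*2+8 = 10; q=5
x=2: even, acc = 10*2+2 = 22; q=6
x=7: not even; q=13
x=13: not even; q=26
x=8: even, acc = 22*2+8 = 52; q=27
x=13: not even; q=40
acc-q = 52-40 = 12

12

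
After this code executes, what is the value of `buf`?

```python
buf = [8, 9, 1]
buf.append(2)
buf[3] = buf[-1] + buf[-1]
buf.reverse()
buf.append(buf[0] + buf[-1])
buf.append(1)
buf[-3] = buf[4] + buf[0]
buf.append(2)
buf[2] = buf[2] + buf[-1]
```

[4, 1, 11, 16, 12, 1, 2]

append 2 → [8, 9, 1, 2]
buf[3] = buf[-1]+buf[-1] = 2+2 = 4 → [8, 9, 1, 4]
reverse → [4, 1, 9, 8]
append buf[0]+buf[-1] = 4+8 = 12 → [4, 1, 9, 8, 12]
append 1 → [4, 1, 9, 8, 12, 1]
buf[-3] = buf[4]+buf[0] = 12+4 = 16 → [4, 1, 9, 16, 12, 1]
append 2 → [4, 1, 9, 16, 12, 1, 2]
buf[2] = buf[2]+buf[-1] = 9+2 = 11 → [4, 1, 11, 16, 12, 1, 2]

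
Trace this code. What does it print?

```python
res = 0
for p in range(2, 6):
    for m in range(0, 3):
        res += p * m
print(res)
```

42

p=2,m=0: res = 0+0 = 0
p=2,m=1: res = 0+2 = 2
p=2,m=2: res = 2+4 = 6
p=3,m=0: res = 6+0 = 6
p=3,m=1: res = 6+3 = 9
p=3,m=2: res = 9+6 = 15
p=4,m=0: res = 15+0 = 15
p=4,m=1: res = 15+4 = 19
p=4,m=2: res = 19+8 = 27
p=5,m=0: res = 27+0 = 27
p=5,m=1: res = 27+5 = 32
p=5,m=2: res = 32+10 = 42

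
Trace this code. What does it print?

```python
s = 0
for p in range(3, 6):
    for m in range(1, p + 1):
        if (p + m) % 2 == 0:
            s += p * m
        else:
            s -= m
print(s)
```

69

p=3,m=1: even sum, s = 0+3 = 3
p=3,m=2: odd sum, s = 3-2 = 1
p=3,m=3: even sum, s = 1+9 = 10
p=4,m=1: odd sum, s = 10-1 = 9
p=4,m=2: even sum, s = 9+8 = 17
p=4,m=3: odd sum, s = 17-3 = 14
p=4,m=4: even sum, s = 14+16 = 30
p=5,m=1: even sum, s = 30+5 = 35
p=5,m=2: odd sum, s = 35-2 = 33
p=5,m=3: even sum, s = 33+15 = 48
p=5,m=4: odd sum, s = 48-4 = 44
p=5,m=5: even sum, s = 44+25 = 69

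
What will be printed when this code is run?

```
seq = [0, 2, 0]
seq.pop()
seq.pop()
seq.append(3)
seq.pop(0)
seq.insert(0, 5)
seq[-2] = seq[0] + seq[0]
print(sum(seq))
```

13

pop() removes 0 → [0, 2]
pop() removes 2 → [0]
append 3 → [0, 3]
pop(0) removes 0 → [3]
insert 5 at 0 → [5, 3]
seq[-2] = seq[0]+seq[0] = 5+5 = 10 → [10, 3]
sum = 13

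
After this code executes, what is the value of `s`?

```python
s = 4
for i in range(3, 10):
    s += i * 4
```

i=3: s = 4+3*4 = 16
i=4: s = 16+4*4 = 32
i=5: s = 32+5*4 = 52
i=6: s = 52+6*4 = 76
i=7: s = 76+7*4 = 104
i=8: s = 104+8*4 = 136
i=9: s = 136+9*4 = 172

172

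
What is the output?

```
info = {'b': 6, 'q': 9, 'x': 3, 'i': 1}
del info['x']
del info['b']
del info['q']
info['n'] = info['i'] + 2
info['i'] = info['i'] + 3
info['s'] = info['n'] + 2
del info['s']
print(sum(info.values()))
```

del 'x' → {'b': 6, 'q': 9, 'i': 1}
del 'b' → {'q': 9, 'i': 1}
del 'q' → {'i': 1}
info['n'] = info['i']+2 = 3 → {'i': 1, 'n': 3}
info['i'] = info['i']+3 = 4 → {'i': 4, 'n': 3}
info['s'] = info['n']+2 = 5 → {'i': 4, 'n': 3, 's': 5}
del 's' → {'i': 4, 'n': 3}
sum of values = 7

7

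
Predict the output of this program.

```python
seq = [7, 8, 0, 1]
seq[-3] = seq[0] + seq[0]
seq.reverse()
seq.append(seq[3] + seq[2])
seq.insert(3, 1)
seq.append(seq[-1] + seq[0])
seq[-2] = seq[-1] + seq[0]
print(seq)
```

[1, 0, 14, 1, 7, 23, 22]

seq[-3] = seq[0]+seq[0] = 7+7 = 14 → [7, 14, 0, 1]
reverse → [1, 0, 14, 7]
append seq[3]+seq[2] = 7+14 = 21 → [1, 0, 14, 7, 21]
insert 1 at 3 → [1, 0, 14, 1, 7, 21]
append seq[-1]+seq[0] = 21+1 = 22 → [1, 0, 14, 1, 7, 21, 22]
seq[-2] = seq[-1]+seq[0] = 22+1 = 23 → [1, 0, 14, 1, 7, 23, 22]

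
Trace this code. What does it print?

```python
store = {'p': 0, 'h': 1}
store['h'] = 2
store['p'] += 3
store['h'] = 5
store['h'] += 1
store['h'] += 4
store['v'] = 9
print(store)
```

store['h'] = 2 → {'p': 0, 'h': 2}
store['p'] = 0+3 = 3 → {'p': 3, 'h': 2}
store['h'] = 5 → {'p': 3, 'h': 5}
store['h'] = 5+1 = 6 → {'p': 3, 'h': 6}
store['h'] = 6+4 = 10 → {'p': 3, 'h': 10}
store['v'] = 9 → {'p': 3, 'h': 10, 'v': 9}

{'p': 3, 'h': 10, 'v': 9}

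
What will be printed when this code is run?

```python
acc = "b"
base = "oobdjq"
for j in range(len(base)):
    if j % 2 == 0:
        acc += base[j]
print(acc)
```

j=0: add 'o' → 'bo'
j=1: skip
j=2: add 'b' → 'bob'
j=3: skip
j=4: add 'j' → 'bobj'
j=5: skip

bobj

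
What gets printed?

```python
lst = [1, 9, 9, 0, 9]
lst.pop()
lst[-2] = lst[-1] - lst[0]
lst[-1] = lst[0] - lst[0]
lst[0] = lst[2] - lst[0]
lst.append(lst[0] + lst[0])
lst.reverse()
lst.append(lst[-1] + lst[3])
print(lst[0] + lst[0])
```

-8

pop() removes 9 → [1, 9, 9, 0]
lst[-2] = lst[-1]-lst[0] = 0-1 = -1 → [1, 9, -1, 0]
lst[-1] = lst[0]-lst[0] = 1-1 = 0 → [1, 9, -1, 0]
lst[0] = lst[2]-lst[0] = (-1)-1 = -2 → [-2, 9, -1, 0]
append lst[0]+lst[0] = (-2)+(-2) = -4 → [-2, 9, -1, 0, -4]
reverse → [-4, 0, -1, 9, -2]
append lst[-1]+lst[3] = (-2)+9 = 7 → [-4, 0, -1, 9, -2, 7]
lst[0]+lst[0] = (-4)+(-4) = -8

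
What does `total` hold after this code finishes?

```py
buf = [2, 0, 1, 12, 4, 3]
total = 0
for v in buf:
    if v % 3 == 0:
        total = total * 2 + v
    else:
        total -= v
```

-1

v=2: not %3==0, total = 0-2 = -2
v=0: %3==0, total = (-2)*2+0 = -4
v=1: not %3==0, total = (-4)-1 = -5
v=12: %3==0, total = (-5)*2+12 = 2
v=4: not %3==0, total = 2-4 = -2
v=3: %3==0, total = (-2)*2+3 = -1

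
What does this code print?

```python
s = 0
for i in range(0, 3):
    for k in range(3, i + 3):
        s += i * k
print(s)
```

17

i=1,k=3: s = 0+3 = 3
i=2,k=3: s = 3+6 = 9
i=2,k=4: s = 9+8 = 17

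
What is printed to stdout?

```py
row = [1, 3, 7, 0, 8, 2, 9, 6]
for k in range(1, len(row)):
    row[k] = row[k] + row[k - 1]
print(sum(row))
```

133

k=1: row[1] = 3+1 = 4 → [1, 4, 7, 0, 8, 2, 9, 6]
k=2: row[2] = 7+4 = 11 → [1, 4, 11, 0, 8, 2, 9, 6]
k=3: row[3] = 0+11 = 11 → [1, 4, 11, 11, 8, 2, 9, 6]
k=4: row[4] = 8+11 = 19 → [1, 4, 11, 11, 19, 2, 9, 6]
k=5: row[5] = 2+19 = 21 → [1, 4, 11, 11, 19, 21, 9, 6]
k=6: row[6] = 9+21 = 30 → [1, 4, 11, 11, 19, 21, 30, 6]
k=7: row[7] = 6+30 = 36 → [1, 4, 11, 11, 19, 21, 30, 36]
sum = 133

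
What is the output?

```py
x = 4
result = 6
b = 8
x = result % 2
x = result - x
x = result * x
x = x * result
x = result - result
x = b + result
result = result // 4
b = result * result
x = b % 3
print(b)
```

x = 6%2 = 0
x = 6-0 = 6
x = 6*6 = 36
x = 36*6 = 216
x = 6-6 = 0
x = 8+6 = 14
result = 6//4 = 1
b = 1*1 = 1
x = 1%3 = 1

1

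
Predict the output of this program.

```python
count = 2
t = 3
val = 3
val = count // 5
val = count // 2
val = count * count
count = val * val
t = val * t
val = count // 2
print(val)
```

val = 2//5 = 0
val = 2//2 = 1
val = 2*2 = 4
count = 4*4 = 16
t = 4*3 = 12
val = 16//2 = 8

8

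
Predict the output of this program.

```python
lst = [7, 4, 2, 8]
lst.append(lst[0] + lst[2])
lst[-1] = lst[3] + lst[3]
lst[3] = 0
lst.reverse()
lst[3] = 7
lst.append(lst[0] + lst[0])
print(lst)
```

[16, 0, 2, 7, 7, 32]

append lst[0]+lst[2] = 7+2 = 9 → [7, 4, 2, 8, 9]
lst[-1] = lst[3]+lst[3] = 8+8 = 16 → [7, 4, 2, 8, 16]
lst[3] = 0 → [7, 4, 2, 0, 16]
reverse → [16, 0, 2, 4, 7]
lst[3] = 7 → [16, 0, 2, 7, 7]
append lst[0]+lst[0] = 16+16 = 32 → [16, 0, 2, 7, 7, 32]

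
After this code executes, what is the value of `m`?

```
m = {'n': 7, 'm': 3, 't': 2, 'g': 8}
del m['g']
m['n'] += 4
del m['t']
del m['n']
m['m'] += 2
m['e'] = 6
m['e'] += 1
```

{'m': 5, 'e': 7}

del 'g' → {'n': 7, 'm': 3, 't': 2}
m['n'] = 7+4 = 11 → {'n': 11, 'm': 3, 't': 2}
del 't' → {'n': 11, 'm': 3}
del 'n' → {'m': 3}
m['m'] = 3+2 = 5 → {'m': 5}
m['e'] = 6 → {'m': 5, 'e': 6}
m['e'] = 6+1 = 7 → {'m': 5, 'e': 7}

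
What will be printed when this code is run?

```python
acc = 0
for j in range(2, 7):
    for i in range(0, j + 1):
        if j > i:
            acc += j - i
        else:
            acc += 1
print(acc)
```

j=2,i=0: 2>0, acc = 0+2 = 2
j=2,i=1: 2>1, acc = 2+1 = 3
j=2,i=2: not 2>2, acc = 3+1 = 4
j=3,i=0: 3>0, acc = 4+3 = 7
j=3,i=1: 3>1, acc = 7+2 = 9
j=3,i=2: 3>2, acc = 9+1 = 10
j=3,i=3: not 3>3, acc = 10+1 = 11
j=4,i=0: 4>0, acc = 11+4 = 15
j=4,i=1: 4>1, acc = 15+3 = 18
j=4,i=2: 4>2, acc = 18+2 = 20
j=4,i=3: 4>3, acc = 20+1 = 21
j=4,i=4: not 4>4, acc = 21+1 = 22
j=5,i=0: 5>0, acc = 22+5 = 27
j=5,i=1: 5>1, acc = 27+4 = 31
j=5,i=2: 5>2, acc = 31+3 = 34
j=5,i=3: 5>3, acc = 34+2 = 36
j=5,i=4: 5>4, acc = 36+1 = 37
j=5,i=5: not 5>5, acc = 37+1 = 38
j=6,i=0: 6>0, acc = 38+6 = 44
j=6,i=1: 6>1, acc = 44+5 = 49
j=6,i=2: 6>2, acc = 49+4 = 53
j=6,i=3: 6>3, acc = 53+3 = 56
j=6,i=4: 6>4, acc = 56+2 = 58
j=6,i=5: 6>5, acc = 58+1 = 59
j=6,i=6: not 6>6, acc = 59+1 = 60

60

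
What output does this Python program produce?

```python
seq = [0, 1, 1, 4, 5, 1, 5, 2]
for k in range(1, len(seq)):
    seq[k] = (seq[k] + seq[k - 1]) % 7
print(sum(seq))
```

26

k=1: seq[1] = (1+0)%7 = 1 → [0, 1, 1, 4, 5, 1, 5, 2]
k=2: seq[2] = (1+1)%7 = 2 → [0, 1, 2, 4, 5, 1, 5, 2]
k=3: seq[3] = (4+2)%7 = 6 → [0, 1, 2, 6, 5, 1, 5, 2]
k=4: seq[4] = (5+6)%7 = 4 → [0, 1, 2, 6, 4, 1, 5, 2]
k=5: seq[5] = (1+4)%7 = 5 → [0, 1, 2, 6, 4, 5, 5, 2]
k=6: seq[6] = (5+5)%7 = 3 → [0, 1, 2, 6, 4, 5, 3, 2]
k=7: seq[7] = (2+3)%7 = 5 → [0, 1, 2, 6, 4, 5, 3, 5]
sum = 26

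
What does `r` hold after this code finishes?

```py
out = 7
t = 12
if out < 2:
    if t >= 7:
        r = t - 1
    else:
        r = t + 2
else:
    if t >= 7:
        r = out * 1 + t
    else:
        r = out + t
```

out=7, t=12
out < 2 is False; t >= 7 is True
→ r = out * 1 + t = 19

19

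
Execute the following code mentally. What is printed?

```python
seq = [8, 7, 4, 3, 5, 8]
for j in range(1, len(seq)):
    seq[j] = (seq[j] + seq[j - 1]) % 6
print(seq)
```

j=1: seq[1] = (7+8)%6 = 3 → [8, 3, 4, 3, 5, 8]
j=2: seq[2] = (4+3)%6 = 1 → [8, 3, 1, 3, 5, 8]
j=3: seq[3] = (3+1)%6 = 4 → [8, 3, 1, 4, 5, 8]
j=4: seq[4] = (5+4)%6 = 3 → [8, 3, 1, 4, 3, 8]
j=5: seq[5] = (8+3)%6 = 5 → [8, 3, 1, 4, 3, 5]

[8, 3, 1, 4, 3, 5]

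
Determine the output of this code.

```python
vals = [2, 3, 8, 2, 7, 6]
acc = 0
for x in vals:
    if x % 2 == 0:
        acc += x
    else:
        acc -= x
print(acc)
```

x=2: even, acc = 0+2 = 2
x=3: not even, acc = 2-3 = -1
x=8: even, acc = (-1)+8 = 7
x=2: even, acc = 7+2 = 9
x=7: not even, acc = 9-7 = 2
x=6: even, acc = 2+6 = 8

8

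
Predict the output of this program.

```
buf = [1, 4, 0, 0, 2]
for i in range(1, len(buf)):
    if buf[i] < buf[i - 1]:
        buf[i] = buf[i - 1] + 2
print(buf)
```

[1, 4, 6, 8, 10]

i=1: 4>=1, unchanged → [1, 4, 0, 0, 2]
i=2: 0<4, buf[2] = 4+2 = 6 → [1, 4, 6, 0, 2]
i=3: 0<6, buf[3] = 6+2 = 8 → [1, 4, 6, 8, 2]
i=4: 2<8, buf[4] = 8+2 = 10 → [1, 4, 6, 8, 10]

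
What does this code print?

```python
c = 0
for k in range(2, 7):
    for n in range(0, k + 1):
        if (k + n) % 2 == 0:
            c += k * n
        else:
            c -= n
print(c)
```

k=2,n=0: even sum, c = 0+0 = 0
k=2,n=1: odd sum, c = 0-1 = -1
k=2,n=2: even sum, c = (-1)+4 = 3
k=3,n=0: odd sum, c = 3-0 = 3
k=3,n=1: even sum, c = 3+3 = 6
k=3,n=2: odd sum, c = 6-2 = 4
k=3,n=3: even sum, c = 4+9 = 13
k=4,n=0: even sum, c = 13+0 = 13
k=4,n=1: odd sum, c = 13-1 = 12
k=4,n=2: even sum, c = 12+8 = 20
k=4,n=3: odd sum, c = 20-3 = 17
k=4,n=4: even sum, c = 17+16 = 33
k=5,n=0: odd sum, c = 33-0 = 33
k=5,n=1: even sum, c = 33+5 = 38
k=5,n=2: odd sum, c = 38-2 = 36
k=5,n=3: even sum, c = 36+15 = 51
k=5,n=4: odd sum, c = 51-4 = 47
k=5,n=5: even sum, c = 47+25 = 72
k=6,n=0: even sum, c = 72+0 = 72
k=6,n=1: odd sum, c = 72-1 = 71
k=6,n=2: even sum, c = 71+12 = 83
k=6,n=3: odd sum, c = 83-3 = 80
k=6,n=4: even sum, c = 80+24 = 104
k=6,n=5: odd sum, c = 104-5 = 99
k=6,n=6: even sum, c = 99+36 = 135

135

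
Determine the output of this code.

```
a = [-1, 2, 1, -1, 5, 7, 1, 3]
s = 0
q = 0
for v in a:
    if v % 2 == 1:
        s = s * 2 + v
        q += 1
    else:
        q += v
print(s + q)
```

v=-1: odd, s = 0*2+(-1) = -1; q=1
v=2: not odd; q=3
v=1: odd, s = (-1)*2+1 = -1; q=4
v=-1: odd, s = (-1)*2+(-1) = -3; q=5
v=5: odd, s = (-3)*2+5 = -1; q=6
v=7: odd, s = (-1)*2+7 = 5; q=7
v=1: odd, s = 5*2+1 = 11; q=8
v=3: odd, s = 11*2+3 = 25; q=9
s+q = 25+9 = 34

34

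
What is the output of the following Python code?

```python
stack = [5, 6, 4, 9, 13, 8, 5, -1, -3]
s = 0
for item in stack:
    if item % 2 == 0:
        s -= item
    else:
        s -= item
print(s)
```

item=5: not even, s = 0-5 = -5
item=6: even, s = (-5)-6 = -11
item=4: even, s = (-11)-4 = -15
item=9: not even, s = (-15)-9 = -24
item=13: not even, s = (-24)-13 = -37
item=8: even, s = (-37)-8 = -45
item=5: not even, s = (-45)-5 = -50
item=-1: not even, s = (-50)-(-1) = -49
item=-3: not even, s = (-49)-(-3) = -46

-46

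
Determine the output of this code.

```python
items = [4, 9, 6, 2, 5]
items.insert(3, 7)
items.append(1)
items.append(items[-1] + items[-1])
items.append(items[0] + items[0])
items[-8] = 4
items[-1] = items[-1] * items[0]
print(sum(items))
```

63

insert 7 at 3 → [4, 9, 6, 7, 2, 5]
append 1 → [4, 9, 6, 7, 2, 5, 1]
append items[-1]+items[-1] = 1+1 = 2 → [4, 9, 6, 7, 2, 5, 1, 2]
append items[0]+items[0] = 4+4 = 8 → [4, 9, 6, 7, 2, 5, 1, 2, 8]
items[-8] = 4 → [4, 4, 6, 7, 2, 5, 1, 2, 8]
items[-1] = items[-1]*items[0] = 8*4 = 32 → [4, 4, 6, 7, 2, 5, 1, 2, 32]
sum = 63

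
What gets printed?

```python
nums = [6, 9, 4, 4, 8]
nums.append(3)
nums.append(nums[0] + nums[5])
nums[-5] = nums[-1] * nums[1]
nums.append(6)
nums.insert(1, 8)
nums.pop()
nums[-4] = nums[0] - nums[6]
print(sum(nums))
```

127

append 3 → [6, 9, 4, 4, 8, 3]
append nums[0]+nums[5] = 6+3 = 9 → [6, 9, 4, 4, 8, 3, 9]
nums[-5] = nums[-1]*nums[1] = 9*9 = 81 → [6, 9, 81, 4, 8, 3, 9]
append 6 → [6, 9, 81, 4, 8, 3, 9, 6]
insert 8 at 1 → [6, 8, 9, 81, 4, 8, 3, 9, 6]
pop() removes 6 → [6, 8, 9, 81, 4, 8, 3, 9]
nums[-4] = nums[0]-nums[6] = 6-3 = 3 → [6, 8, 9, 81, 3, 8, 3, 9]
sum = 127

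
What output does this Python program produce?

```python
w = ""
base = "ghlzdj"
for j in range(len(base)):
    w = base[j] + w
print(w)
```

j=0: prepend 'g' → 'g'
j=1: prepend 'h' → 'hg'
j=2: prepend 'l' → 'lhg'
j=3: prepend 'z' → 'zlhg'
j=4: prepend 'd' → 'dzlhg'
j=5: prepend 'j' → 'jdzlhg'

jdzlhg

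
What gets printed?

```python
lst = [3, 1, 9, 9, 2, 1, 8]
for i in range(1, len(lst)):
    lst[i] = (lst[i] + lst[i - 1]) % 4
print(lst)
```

[3, 0, 1, 2, 0, 1, 1]

i=1: lst[1] = (1+3)%4 = 0 → [3, 0, 9, 9, 2, 1, 8]
i=2: lst[2] = (9+0)%4 = 1 → [3, 0, 1, 9, 2, 1, 8]
i=3: lst[3] = (9+1)%4 = 2 → [3, 0, 1, 2, 2, 1, 8]
i=4: lst[4] = (2+2)%4 = 0 → [3, 0, 1, 2, 0, 1, 8]
i=5: lst[5] = (1+0)%4 = 1 → [3, 0, 1, 2, 0, 1, 8]
i=6: lst[6] = (8+1)%4 = 1 → [3, 0, 1, 2, 0, 1, 1]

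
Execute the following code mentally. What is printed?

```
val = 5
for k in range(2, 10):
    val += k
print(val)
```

k=2: val = 5+2 = 7
k=3: val = 7+3 = 10
k=4: val = 10+4 = 14
k=5: val = 14+5 = 19
k=6: val = 19+6 = 25
k=7: val = 25+7 = 32
k=8: val = 32+8 = 40
k=9: val = 40+9 = 49

49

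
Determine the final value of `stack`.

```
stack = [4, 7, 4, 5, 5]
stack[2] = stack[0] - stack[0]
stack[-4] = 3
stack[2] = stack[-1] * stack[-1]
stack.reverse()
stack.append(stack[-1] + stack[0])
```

[5, 5, 25, 3, 4, 9]

stack[2] = stack[0]-stack[0] = 4-4 = 0 → [4, 7, 0, 5, 5]
stack[-4] = 3 → [4, 3, 0, 5, 5]
stack[2] = stack[-1]*stack[-1] = 5*5 = 25 → [4, 3, 25, 5, 5]
reverse → [5, 5, 25, 3, 4]
append stack[-1]+stack[0] = 4+5 = 9 → [5, 5, 25, 3, 4, 9]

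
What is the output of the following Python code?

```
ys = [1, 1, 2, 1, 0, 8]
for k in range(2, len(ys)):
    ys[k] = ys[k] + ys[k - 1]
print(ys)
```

k=2: ys[2] = 2+1 = 3 → [1, 1, 3, 1, 0, 8]
k=3: ys[3] = 1+3 = 4 → [1, 1, 3, 4, 0, 8]
k=4: ys[4] = 0+4 = 4 → [1, 1, 3, 4, 4, 8]
k=5: ys[5] = 8+4 = 12 → [1, 1, 3, 4, 4, 12]

[1, 1, 3, 4, 4, 12]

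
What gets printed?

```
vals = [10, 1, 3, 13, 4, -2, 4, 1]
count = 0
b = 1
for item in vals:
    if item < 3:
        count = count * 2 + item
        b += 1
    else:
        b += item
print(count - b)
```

-37

item=10: not <3; b=11
item=1: <3, count = 0*2+1 = 1; b=12
item=3: not <3; b=15
item=13: not <3; b=28
item=4: not <3; b=32
item=-2: <3, count = 1*2+(-2) = 0; b=33
item=4: not <3; b=37
item=1: <3, count = 0*2+1 = 1; b=38
count-b = 1-38 = -37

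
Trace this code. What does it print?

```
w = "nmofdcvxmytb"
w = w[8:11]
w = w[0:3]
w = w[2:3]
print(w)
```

t

slice [8:11] → 'myt'
slice [0:3] → 'myt'
slice [2:3] → 't'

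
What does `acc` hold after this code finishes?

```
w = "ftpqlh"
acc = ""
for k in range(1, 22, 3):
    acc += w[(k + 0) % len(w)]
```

k=1: add w[1]='t' → 't'
k=4: add w[4]='l' → 'tl'
k=7: add w[1]='t' → 'tlt'
k=10: add w[4]='l' → 'tltl'
k=13: add w[1]='t' → 'tltlt'
k=16: add w[4]='l' → 'tltltl'
k=19: add w[1]='t' → 'tltltlt'

'tltltlt'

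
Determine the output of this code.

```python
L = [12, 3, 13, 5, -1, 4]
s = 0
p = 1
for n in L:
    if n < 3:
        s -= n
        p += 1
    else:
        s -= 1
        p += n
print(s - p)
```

-43

n=12: not <3, s = 0-1 = -1; p=13
n=3: not <3, s = (-1)-1 = -2; p=16
n=13: not <3, s = (-2)-1 = -3; p=29
n=5: not <3, s = (-3)-1 = -4; p=34
n=-1: <3, s = (-4)-(-1) = -3; p=35
n=4: not <3, s = (-3)-1 = -4; p=39
s-p = (-4)-39 = -43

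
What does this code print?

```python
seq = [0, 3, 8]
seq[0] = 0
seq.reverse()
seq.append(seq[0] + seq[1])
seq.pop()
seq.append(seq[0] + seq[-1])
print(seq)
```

[8, 3, 0, 8]

seq[0] = 0 → [0, 3, 8]
reverse → [8, 3, 0]
append seq[0]+seq[1] = 8+3 = 11 → [8, 3, 0, 11]
pop() removes 11 → [8, 3, 0]
append seq[0]+seq[-1] = 8+0 = 8 → [8, 3, 0, 8]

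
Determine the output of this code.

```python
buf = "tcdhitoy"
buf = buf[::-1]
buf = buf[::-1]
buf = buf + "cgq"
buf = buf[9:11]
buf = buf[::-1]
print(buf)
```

reverse → 'yotihdct'
reverse → 'tcdhitoy'
+ 'cgq' → 'tcdhitoycgq'
slice [9:11] → 'gq'
reverse → 'qg'

qg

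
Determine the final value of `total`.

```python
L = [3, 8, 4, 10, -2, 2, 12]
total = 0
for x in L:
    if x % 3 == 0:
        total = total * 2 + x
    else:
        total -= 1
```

8

x=3: %3==0, total = 0*2+3 = 3
x=8: not %3==0, total = 3-1 = 2
x=4: not %3==0, total = 2-1 = 1
x=10: not %3==0, total = 1-1 = 0
x=-2: not %3==0, total = 0-1 = -1
x=2: not %3==0, total = (-1)-1 = -2
x=12: %3==0, total = (-2)*2+12 = 8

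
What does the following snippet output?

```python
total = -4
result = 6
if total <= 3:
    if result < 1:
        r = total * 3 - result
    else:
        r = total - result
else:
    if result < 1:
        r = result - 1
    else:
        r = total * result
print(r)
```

total=-4, result=6
total <= 3 is True; result < 1 is False
→ r = total - result = -10

-10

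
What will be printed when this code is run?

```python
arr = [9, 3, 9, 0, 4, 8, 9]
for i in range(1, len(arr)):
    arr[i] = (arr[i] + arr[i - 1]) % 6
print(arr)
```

[9, 0, 3, 3, 1, 3, 0]

i=1: arr[1] = (3+9)%6 = 0 → [9, 0, 9, 0, 4, 8, 9]
i=2: arr[2] = (9+0)%6 = 3 → [9, 0, 3, 0, 4, 8, 9]
i=3: arr[3] = (0+3)%6 = 3 → [9, 0, 3, 3, 4, 8, 9]
i=4: arr[4] = (4+3)%6 = 1 → [9, 0, 3, 3, 1, 8, 9]
i=5: arr[5] = (8+1)%6 = 3 → [9, 0, 3, 3, 1, 3, 9]
i=6: arr[6] = (9+3)%6 = 0 → [9, 0, 3, 3, 1, 3, 0]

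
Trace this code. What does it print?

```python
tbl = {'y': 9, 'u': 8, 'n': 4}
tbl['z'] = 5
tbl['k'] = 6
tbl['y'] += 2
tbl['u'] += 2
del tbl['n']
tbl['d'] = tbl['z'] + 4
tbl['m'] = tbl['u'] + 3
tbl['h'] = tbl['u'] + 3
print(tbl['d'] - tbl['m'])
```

-4

tbl['z'] = 5 → {'y': 9, 'u': 8, 'n': 4, 'z': 5}
tbl['k'] = 6 → {'y': 9, 'u': 8, 'n': 4, 'z': 5, 'k': 6}
tbl['y'] = 9+2 = 11 → {'y': 11, 'u': 8, 'n': 4, 'z': 5, 'k': 6}
tbl['u'] = 8+2 = 10 → {'y': 11, 'u': 10, 'n': 4, 'z': 5, 'k': 6}
del 'n' → {'y': 11, 'u': 10, 'z': 5, 'k': 6}
tbl['d'] = tbl['z']+4 = 9 → {'y': 11, 'u': 10, 'z': 5, 'k': 6, 'd': 9}
tbl['m'] = tbl['u']+3 = 13 → {'y': 11, 'u': 10, 'z': 5, 'k': 6, 'd': 9, 'm': 13}
tbl['h'] = tbl['u']+3 = 13 → {'y': 11, 'u': 10, 'z': 5, 'k': 6, 'd': 9, 'm': 13, 'h': 13}
tbl['d']-tbl['m'] = 9-13 = -4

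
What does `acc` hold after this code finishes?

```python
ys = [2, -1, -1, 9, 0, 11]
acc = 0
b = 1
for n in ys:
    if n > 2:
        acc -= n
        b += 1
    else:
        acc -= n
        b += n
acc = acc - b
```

-23

n=2: not >2, acc = 0-2 = -2; b=3
n=-1: not >2, acc = (-2)-(-1) = -1; b=2
n=-1: not >2, acc = (-1)-(-1) = 0; b=1
n=9: >2, acc = 0-9 = -9; b=2
n=0: not >2, acc = (-9)-0 = -9; b=2
n=11: >2, acc = (-9)-11 = -20; b=3
acc-b = (-20)-3 = -23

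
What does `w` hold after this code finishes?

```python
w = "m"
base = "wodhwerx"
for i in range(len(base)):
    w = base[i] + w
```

i=0: prepend 'w' → 'wm'
i=1: prepend 'o' → 'owm'
i=2: prepend 'd' → 'dowm'
i=3: prepend 'h' → 'hdowm'
i=4: prepend 'w' → 'whdowm'
i=5: prepend 'e' → 'ewhdowm'
i=6: prepend 'r' → 'rewhdowm'
i=7: prepend 'x' → 'xrewhdowm'

'xrewhdowm'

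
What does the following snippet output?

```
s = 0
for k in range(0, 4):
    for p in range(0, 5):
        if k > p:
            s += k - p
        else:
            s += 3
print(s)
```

52

k=0,p=0: not 0>0, s = 0+3 = 3
k=0,p=1: not 0>1, s = 3+3 = 6
k=0,p=2: not 0>2, s = 6+3 = 9
k=0,p=3: not 0>3, s = 9+3 = 12
k=0,p=4: not 0>4, s = 12+3 = 15
k=1,p=0: 1>0, s = 15+1 = 16
k=1,p=1: not 1>1, s = 16+3 = 19
k=1,p=2: not 1>2, s = 19+3 = 22
k=1,p=3: not 1>3, s = 22+3 = 25
k=1,p=4: not 1>4, s = 25+3 = 28
k=2,p=0: 2>0, s = 28+2 = 30
k=2,p=1: 2>1, s = 30+1 = 31
k=2,p=2: not 2>2, s = 31+3 = 34
k=2,p=3: not 2>3, s = 34+3 = 37
k=2,p=4: not 2>4, s = 37+3 = 40
k=3,p=0: 3>0, s = 40+3 = 43
k=3,p=1: 3>1, s = 43+2 = 45
k=3,p=2: 3>2, s = 45+1 = 46
k=3,p=3: not 3>3, s = 46+3 = 49
k=3,p=4: not 3>4, s = 49+3 = 52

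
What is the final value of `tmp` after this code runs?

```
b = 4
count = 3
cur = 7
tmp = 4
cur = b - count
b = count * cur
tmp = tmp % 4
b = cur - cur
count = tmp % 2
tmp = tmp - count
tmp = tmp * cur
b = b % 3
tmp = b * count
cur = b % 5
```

cur = 4-3 = 1
b = 3*1 = 3
tmp = 4%4 = 0
b = 1-1 = 0
count = 0%2 = 0
tmp = 0-0 = 0
tmp = 0*1 = 0
b = 0%3 = 0
tmp = 0*0 = 0
cur = 0%5 = 0

0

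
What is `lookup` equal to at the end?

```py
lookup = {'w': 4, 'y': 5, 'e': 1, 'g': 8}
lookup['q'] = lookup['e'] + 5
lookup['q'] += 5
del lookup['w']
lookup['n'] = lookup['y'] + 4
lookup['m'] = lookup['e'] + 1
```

{'y': 5, 'e': 1, 'g': 8, 'q': 11, 'n': 9, 'm': 2}

lookup['q'] = lookup['e']+5 = 6 → {'w': 4, 'y': 5, 'e': 1, 'g': 8, 'q': 6}
lookup['q'] = 6+5 = 11 → {'w': 4, 'y': 5, 'e': 1, 'g': 8, 'q': 11}
del 'w' → {'y': 5, 'e': 1, 'g': 8, 'q': 11}
lookup['n'] = lookup['y']+4 = 9 → {'y': 5, 'e': 1, 'g': 8, 'q': 11, 'n': 9}
lookup['m'] = lookup['e']+1 = 2 → {'y': 5, 'e': 1, 'g': 8, 'q': 11, 'n': 9, 'm': 2}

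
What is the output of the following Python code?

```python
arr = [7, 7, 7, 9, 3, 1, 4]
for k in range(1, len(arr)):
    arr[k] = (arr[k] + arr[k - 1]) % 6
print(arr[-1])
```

k=1: arr[1] = (7+7)%6 = 2 → [7, 2, 7, 9, 3, 1, 4]
k=2: arr[2] = (7+2)%6 = 3 → [7, 2, 3, 9, 3, 1, 4]
k=3: arr[3] = (9+3)%6 = 0 → [7, 2, 3, 0, 3, 1, 4]
k=4: arr[4] = (3+0)%6 = 3 → [7, 2, 3, 0, 3, 1, 4]
k=5: arr[5] = (1+3)%6 = 4 → [7, 2, 3, 0, 3, 4, 4]
k=6: arr[6] = (4+4)%6 = 2 → [7, 2, 3, 0, 3, 4, 2]

2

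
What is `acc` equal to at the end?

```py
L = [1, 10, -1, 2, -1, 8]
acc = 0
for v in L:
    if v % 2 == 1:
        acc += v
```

v=1: odd, acc = 0+1 = 1
v=10: not odd
v=-1: odd, acc = 1+(-1) = 0
v=2: not odd
v=-1: odd, acc = 0+(-1) = -1
v=8: not odd

-1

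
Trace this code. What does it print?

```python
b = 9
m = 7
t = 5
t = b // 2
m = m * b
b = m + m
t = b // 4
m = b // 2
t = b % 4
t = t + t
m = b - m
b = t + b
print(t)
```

t = 9//2 = 4
m = 7*9 = 63
b = 63+63 = 126
t = 126//4 = 31
m = 126//2 = 63
t = 126%4 = 2
t = 2+2 = 4
m = 126-63 = 63
b = 4+126 = 130

4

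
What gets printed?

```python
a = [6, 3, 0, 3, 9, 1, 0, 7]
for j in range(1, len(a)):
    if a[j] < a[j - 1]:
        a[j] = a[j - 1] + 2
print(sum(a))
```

104

j=1: 3<6, a[1] = 6+2 = 8 → [6, 8, 0, 3, 9, 1, 0, 7]
j=2: 0<8, a[2] = 8+2 = 10 → [6, 8, 10, 3, 9, 1, 0, 7]
j=3: 3<10, a[3] = 10+2 = 12 → [6, 8, 10, 12, 9, 1, 0, 7]
j=4: 9<12, a[4] = 12+2 = 14 → [6, 8, 10, 12, 14, 1, 0, 7]
j=5: 1<14, a[5] = 14+2 = 16 → [6, 8, 10, 12, 14, 16, 0, 7]
j=6: 0<16, a[6] = 16+2 = 18 → [6, 8, 10, 12, 14, 16, 18, 7]
j=7: 7<18, a[7] = 18+2 = 20 → [6, 8, 10, 12, 14, 16, 18, 20]
sum = 104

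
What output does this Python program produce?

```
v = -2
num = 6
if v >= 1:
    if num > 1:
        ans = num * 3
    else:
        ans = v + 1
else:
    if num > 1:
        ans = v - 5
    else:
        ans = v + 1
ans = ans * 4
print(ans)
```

-28

v=-2, num=6
v >= 1 is False; num > 1 is True
→ ans = v - 5 = -7
ans = (-7)*4 = -28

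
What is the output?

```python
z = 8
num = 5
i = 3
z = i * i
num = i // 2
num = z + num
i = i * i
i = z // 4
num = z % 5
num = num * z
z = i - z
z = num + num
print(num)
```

z = 3*3 = 9
num = 3//2 = 1
num = 9+1 = 10
i = 3*3 = 9
i = 9//4 = 2
num = 9%5 = 4
num = 4*9 = 36
z = 2-9 = -7
z = 36+36 = 72

36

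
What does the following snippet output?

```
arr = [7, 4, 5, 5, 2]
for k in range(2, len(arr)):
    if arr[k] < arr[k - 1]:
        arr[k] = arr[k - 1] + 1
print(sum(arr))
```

27

k=2: 5>=4, unchanged → [7, 4, 5, 5, 2]
k=3: 5>=5, unchanged → [7, 4, 5, 5, 2]
k=4: 2<5, arr[4] = 5+1 = 6 → [7, 4, 5, 5, 6]
sum = 27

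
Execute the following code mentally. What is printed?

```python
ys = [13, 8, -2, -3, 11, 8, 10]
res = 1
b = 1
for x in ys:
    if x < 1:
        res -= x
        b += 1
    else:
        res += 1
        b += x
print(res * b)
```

583

x=13: not <1, res = 1+1 = 2; b=14
x=8: not <1, res = 2+1 = 3; b=22
x=-2: <1, res = 3-(-2) = 5; b=23
x=-3: <1, res = 5-(-3) = 8; b=24
x=11: not <1, res = 8+1 = 9; b=35
x=8: not <1, res = 9+1 = 10; b=43
x=10: not <1, res = 10+1 = 11; b=53
res*b = 11*53 = 583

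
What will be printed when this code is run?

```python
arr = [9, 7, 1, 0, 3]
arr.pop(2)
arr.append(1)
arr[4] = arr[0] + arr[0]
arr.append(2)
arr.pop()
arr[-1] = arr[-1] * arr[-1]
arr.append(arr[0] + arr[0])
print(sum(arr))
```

pop(2) removes 1 → [9, 7, 0, 3]
append 1 → [9, 7, 0, 3, 1]
arr[4] = arr[0]+arr[0] = 9+9 = 18 → [9, 7, 0, 3, 18]
append 2 → [9, 7, 0, 3, 18, 2]
pop() removes 2 → [9, 7, 0, 3, 18]
arr[-1] = arr[-1]*arr[-1] = 18*18 = 324 → [9, 7, 0, 3, 324]
append arr[0]+arr[0] = 9+9 = 18 → [9, 7, 0, 3, 324, 18]
sum = 361

361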